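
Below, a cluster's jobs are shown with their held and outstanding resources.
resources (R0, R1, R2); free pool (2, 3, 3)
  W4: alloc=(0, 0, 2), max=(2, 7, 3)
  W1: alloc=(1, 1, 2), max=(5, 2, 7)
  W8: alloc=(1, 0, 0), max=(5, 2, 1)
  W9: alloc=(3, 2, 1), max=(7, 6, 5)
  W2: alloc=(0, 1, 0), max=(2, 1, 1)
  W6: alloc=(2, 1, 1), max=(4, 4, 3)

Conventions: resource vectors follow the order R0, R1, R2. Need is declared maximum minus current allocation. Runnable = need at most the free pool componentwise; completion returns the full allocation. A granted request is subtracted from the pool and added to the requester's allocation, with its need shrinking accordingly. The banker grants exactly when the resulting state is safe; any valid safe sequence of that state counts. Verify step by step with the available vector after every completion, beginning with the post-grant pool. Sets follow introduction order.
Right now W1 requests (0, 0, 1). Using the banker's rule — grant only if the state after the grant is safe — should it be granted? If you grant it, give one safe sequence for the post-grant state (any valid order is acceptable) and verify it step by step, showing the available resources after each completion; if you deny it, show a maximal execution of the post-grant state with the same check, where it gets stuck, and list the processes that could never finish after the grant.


DENY — the pretend-granted state is unsafe.
Key observation: after W6, W2, W8 the pool peaks at (5, 5, 3), and each blocked process is short somewhere: W4 on R1; W1 on R2; W9 on R2.
On the post-grant state, W6, W2, W8 is a maximal run — nothing extends it. Check, step by step:
  pool = (2, 3, 2)
  run W6 (needs (2, 3, 2), free (2, 3, 2)); after release of (2, 1, 1) the pool is (4, 4, 3)
  run W2 (needs (2, 0, 1), free (4, 4, 3)); after release of (0, 1, 0) the pool is (4, 5, 3)
  run W8 (needs (4, 2, 1), free (4, 5, 3)); after release of (1, 0, 0) the pool is (5, 5, 3)
  W4 cannot run: need (2, 7, 1) vs free (5, 5, 3) (insufficient R1)
  W1 cannot run: need (4, 1, 4) vs free (5, 5, 3) (insufficient R2)
  W9 cannot run: need (4, 4, 4) vs free (5, 5, 3) (insufficient R2)
Processes that could never finish after the grant: W4, W1 and W9.


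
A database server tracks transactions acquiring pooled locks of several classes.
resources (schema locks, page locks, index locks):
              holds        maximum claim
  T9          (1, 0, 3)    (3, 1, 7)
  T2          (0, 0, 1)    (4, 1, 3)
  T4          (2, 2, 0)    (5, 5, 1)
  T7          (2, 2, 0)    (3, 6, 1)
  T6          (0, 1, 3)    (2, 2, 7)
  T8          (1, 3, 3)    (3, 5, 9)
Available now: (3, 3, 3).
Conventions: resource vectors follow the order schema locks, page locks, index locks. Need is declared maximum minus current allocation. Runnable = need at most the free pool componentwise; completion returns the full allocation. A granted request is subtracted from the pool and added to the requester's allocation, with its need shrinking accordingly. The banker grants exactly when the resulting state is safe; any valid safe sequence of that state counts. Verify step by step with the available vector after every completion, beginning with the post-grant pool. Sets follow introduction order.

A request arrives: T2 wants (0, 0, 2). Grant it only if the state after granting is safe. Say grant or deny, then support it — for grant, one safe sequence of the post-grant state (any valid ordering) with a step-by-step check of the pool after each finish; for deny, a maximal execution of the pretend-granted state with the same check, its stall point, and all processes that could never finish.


GRANT — the state after the grant stays safe, e.g. via T4, T2, T9, T7, T6, T8.
Key observation: even at the reduced pool (3, 3, 1), T4 fits immediately, so safety survives the grant.
Check on the post-grant state, step by step:
  pool = (3, 3, 1)
  run T4 (needs (3, 3, 1), free (3, 3, 1)); after release of (2, 2, 0) the pool is (5, 5, 1)
  run T2 (needs (4, 1, 0), free (5, 5, 1)); after release of (0, 0, 3) the pool is (5, 5, 4)
  run T9 (needs (2, 1, 4), free (5, 5, 4)); after release of (1, 0, 3) the pool is (6, 5, 7)
  run T7 (needs (1, 4, 1), free (6, 5, 7)); after release of (2, 2, 0) the pool is (8, 7, 7)
  run T6 (needs (2, 1, 4), free (8, 7, 7)); after release of (0, 1, 3) the pool is (8, 8, 10)
  run T8 (needs (2, 2, 6), free (8, 8, 10)); after release of (1, 3, 3) the pool is (9, 11, 13)


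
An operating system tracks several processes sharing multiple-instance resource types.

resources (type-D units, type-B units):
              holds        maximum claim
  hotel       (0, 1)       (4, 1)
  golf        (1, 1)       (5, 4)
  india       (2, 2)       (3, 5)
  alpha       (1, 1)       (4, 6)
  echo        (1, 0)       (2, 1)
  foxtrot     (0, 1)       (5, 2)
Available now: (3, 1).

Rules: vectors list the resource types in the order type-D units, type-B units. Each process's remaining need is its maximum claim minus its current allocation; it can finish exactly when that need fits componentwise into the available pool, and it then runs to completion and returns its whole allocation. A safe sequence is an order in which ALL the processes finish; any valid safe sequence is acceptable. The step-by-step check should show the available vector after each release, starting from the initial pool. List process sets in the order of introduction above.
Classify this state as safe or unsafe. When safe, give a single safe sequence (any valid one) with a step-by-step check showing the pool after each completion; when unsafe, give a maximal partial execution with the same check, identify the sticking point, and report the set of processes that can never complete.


UNSAFE.
Key observation: after echo, hotel the pool peaks at (4, 2), and each blocked process is short somewhere: golf on type-B units; india on type-B units; alpha on type-B units; foxtrot on type-D units.
A maximal execution: echo, hotel — then nothing else fits. Step-by-step check:
  pool = (3, 1)
  echo needs (1, 1) <= (3, 1) -> finishes; pool += (1, 0) = (4, 1)
  hotel needs (4, 0) <= (4, 1) -> finishes; pool += (0, 1) = (4, 2)
  golf still needs (4, 3) but only (4, 2) is free — short on type-B units
  india still needs (1, 3) but only (4, 2) is free — short on type-B units
  alpha still needs (3, 5) but only (4, 2) is free — short on type-B units
  foxtrot still needs (5, 1) but only (4, 2) is free — short on type-D units
Never able to finish: golf, india, alpha and foxtrot.


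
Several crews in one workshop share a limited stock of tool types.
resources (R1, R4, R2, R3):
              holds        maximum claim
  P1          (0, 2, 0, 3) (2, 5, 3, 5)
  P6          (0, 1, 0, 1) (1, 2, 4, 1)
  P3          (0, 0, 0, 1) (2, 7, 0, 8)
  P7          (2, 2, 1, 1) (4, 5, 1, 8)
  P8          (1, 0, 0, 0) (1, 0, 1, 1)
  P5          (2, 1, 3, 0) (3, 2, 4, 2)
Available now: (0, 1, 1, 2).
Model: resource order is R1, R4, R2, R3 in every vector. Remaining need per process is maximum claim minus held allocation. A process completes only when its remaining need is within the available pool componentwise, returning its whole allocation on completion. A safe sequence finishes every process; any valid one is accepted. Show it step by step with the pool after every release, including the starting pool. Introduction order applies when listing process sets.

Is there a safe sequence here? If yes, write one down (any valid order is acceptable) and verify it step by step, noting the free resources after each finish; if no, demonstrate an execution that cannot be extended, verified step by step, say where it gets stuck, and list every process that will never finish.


UNSAFE.
Key observation: no order helps: past P8, P5, P6, P1, the free pool tops out at (3, 5, 4, 6), below what each blocked process needs in R3.
The run P8, P5, P6, P1 cannot be extended any further. Step-by-step check:
  pool = (0, 1, 1, 2)
  P8: need (0, 0, 1, 1) fits (0, 1, 1, 2); releases (1, 0, 0, 0), pool now (1, 1, 1, 2)
  P5: need (1, 1, 1, 2) fits (1, 1, 1, 2); releases (2, 1, 3, 0), pool now (3, 2, 4, 2)
  P6: need (1, 1, 4, 0) fits (3, 2, 4, 2); releases (0, 1, 0, 1), pool now (3, 3, 4, 3)
  P1: need (2, 3, 3, 2) fits (3, 3, 4, 3); releases (0, 2, 0, 3), pool now (3, 5, 4, 6)
  P3 cannot run: need (2, 7, 0, 7) vs free (3, 5, 4, 6) (insufficient R4 and R3)
  P7 cannot run: need (2, 3, 0, 7) vs free (3, 5, 4, 6) (insufficient R3)
Never able to finish: P3 and P7.


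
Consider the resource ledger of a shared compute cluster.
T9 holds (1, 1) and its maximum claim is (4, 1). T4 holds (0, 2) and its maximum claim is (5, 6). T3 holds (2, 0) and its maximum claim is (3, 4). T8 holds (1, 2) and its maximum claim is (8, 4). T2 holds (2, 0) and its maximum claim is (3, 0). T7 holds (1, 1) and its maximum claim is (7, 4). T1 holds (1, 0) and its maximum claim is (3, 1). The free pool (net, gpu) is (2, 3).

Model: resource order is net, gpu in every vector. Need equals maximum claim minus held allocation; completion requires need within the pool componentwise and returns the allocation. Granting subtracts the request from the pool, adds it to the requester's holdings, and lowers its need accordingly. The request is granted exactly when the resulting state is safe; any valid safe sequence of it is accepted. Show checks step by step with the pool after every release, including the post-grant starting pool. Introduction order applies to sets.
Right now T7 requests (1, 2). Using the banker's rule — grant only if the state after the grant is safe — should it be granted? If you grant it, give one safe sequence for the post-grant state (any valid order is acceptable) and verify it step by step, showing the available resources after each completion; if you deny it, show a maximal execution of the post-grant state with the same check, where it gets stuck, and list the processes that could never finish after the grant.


GRANT. The post-grant state is safe; one safe sequence: T2, T1, T9, T7, T8, T3, T4.
Key observation: granting shrinks the pool to (1, 1), yet T2 still fits and the chain goes through.
Verifying the post-grant state step by step:
  pool = (1, 1)
  T2 needs (1, 0) <= (1, 1) -> finishes; pool += (2, 0) = (3, 1)
  T1 needs (2, 1) <= (3, 1) -> finishes; pool += (1, 0) = (4, 1)
  T9 needs (3, 0) <= (4, 1) -> finishes; pool += (1, 1) = (5, 2)
  T7 needs (5, 1) <= (5, 2) -> finishes; pool += (2, 3) = (7, 5)
  T8 needs (7, 2) <= (7, 5) -> finishes; pool += (1, 2) = (8, 7)
  T3 needs (1, 4) <= (8, 7) -> finishes; pool += (2, 0) = (10, 7)
  T4 needs (5, 4) <= (10, 7) -> finishes; pool += (0, 2) = (10, 9)


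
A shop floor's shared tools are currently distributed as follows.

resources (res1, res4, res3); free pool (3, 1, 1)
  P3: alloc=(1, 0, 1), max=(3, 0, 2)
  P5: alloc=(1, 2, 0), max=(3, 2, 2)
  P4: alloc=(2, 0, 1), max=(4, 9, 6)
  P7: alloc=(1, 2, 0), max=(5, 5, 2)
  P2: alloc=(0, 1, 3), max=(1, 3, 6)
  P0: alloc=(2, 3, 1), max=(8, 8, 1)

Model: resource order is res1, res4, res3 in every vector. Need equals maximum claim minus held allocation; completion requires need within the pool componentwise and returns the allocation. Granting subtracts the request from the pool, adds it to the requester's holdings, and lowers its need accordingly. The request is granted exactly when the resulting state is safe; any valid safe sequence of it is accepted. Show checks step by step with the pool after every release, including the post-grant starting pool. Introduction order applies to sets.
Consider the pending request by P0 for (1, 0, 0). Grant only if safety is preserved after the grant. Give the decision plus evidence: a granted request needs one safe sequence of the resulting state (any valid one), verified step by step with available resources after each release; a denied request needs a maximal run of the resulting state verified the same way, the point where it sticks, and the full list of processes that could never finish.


GRANT. The post-grant state is safe; one safe sequence: P3, P5, P7, P0, P2, P4.
Key observation: granting shrinks the pool to (2, 1, 1), yet P3 still fits and the chain goes through.
Step-by-step check of the post-grant state:
  pool = (2, 1, 1)
  P3 needs (2, 0, 1) <= (2, 1, 1) -> finishes; pool += (1, 0, 1) = (3, 1, 2)
  P5 needs (2, 0, 2) <= (3, 1, 2) -> finishes; pool += (1, 2, 0) = (4, 3, 2)
  P7 needs (4, 3, 2) <= (4, 3, 2) -> finishes; pool += (1, 2, 0) = (5, 5, 2)
  P0 needs (5, 5, 0) <= (5, 5, 2) -> finishes; pool += (3, 3, 1) = (8, 8, 3)
  P2 needs (1, 2, 3) <= (8, 8, 3) -> finishes; pool += (0, 1, 3) = (8, 9, 6)
  P4 needs (2, 9, 5) <= (8, 9, 6) -> finishes; pool += (2, 0, 1) = (10, 9, 7)


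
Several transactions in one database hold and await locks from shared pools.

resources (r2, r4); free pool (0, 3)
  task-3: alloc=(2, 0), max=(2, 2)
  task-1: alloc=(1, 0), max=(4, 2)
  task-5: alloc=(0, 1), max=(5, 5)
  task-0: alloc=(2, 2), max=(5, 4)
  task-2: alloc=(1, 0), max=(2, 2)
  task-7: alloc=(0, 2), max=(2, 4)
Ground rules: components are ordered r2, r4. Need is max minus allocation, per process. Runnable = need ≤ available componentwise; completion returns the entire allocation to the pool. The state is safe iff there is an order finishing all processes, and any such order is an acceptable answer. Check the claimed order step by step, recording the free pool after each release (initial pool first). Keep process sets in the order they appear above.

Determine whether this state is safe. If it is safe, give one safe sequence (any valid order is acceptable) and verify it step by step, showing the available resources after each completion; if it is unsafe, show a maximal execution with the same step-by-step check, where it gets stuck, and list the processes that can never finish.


SAFE — a valid safe sequence is task-3, task-2, task-0, task-5, task-7, task-1.
Key observation: task-0 is the earliest step where a requested resource binds exactly: need (3, 2), pool (3, 3) at its turn.
Check, step by step:
  pool = (0, 3)
  run task-3 (needs (0, 2), free (0, 3)); after release of (2, 0) the pool is (2, 3)
  run task-2 (needs (1, 2), free (2, 3)); after release of (1, 0) the pool is (3, 3)
  run task-0 (needs (3, 2), free (3, 3)); after release of (2, 2) the pool is (5, 5)
  run task-5 (needs (5, 4), free (5, 5)); after release of (0, 1) the pool is (5, 6)
  run task-7 (needs (2, 2), free (5, 6)); after release of (0, 2) the pool is (5, 8)
  run task-1 (needs (3, 2), free (5, 8)); after release of (1, 0) the pool is (6, 8)


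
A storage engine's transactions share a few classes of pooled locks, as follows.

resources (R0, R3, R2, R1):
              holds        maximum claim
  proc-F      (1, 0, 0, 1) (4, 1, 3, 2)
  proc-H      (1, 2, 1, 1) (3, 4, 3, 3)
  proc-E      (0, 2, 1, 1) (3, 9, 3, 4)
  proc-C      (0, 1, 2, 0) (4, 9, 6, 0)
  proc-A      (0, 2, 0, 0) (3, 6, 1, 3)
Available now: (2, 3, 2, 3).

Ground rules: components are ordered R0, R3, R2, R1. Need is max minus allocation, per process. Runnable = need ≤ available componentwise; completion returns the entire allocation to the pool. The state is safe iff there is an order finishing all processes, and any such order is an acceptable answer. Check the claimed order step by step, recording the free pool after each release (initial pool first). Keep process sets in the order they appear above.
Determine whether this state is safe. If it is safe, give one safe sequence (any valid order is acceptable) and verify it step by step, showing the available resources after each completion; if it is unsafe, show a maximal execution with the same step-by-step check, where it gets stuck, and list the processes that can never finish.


SAFE — a valid safe sequence is proc-H, proc-A, proc-E, proc-F, proc-C.
Key observation: proc-H marks the first exact bind of the order: its need (2, 2, 2, 2) fits the free (2, 3, 2, 3) with zero slack on a requested resource.
Step-by-step check:
  pool = (2, 3, 2, 3)
  run proc-H (needs (2, 2, 2, 2), free (2, 3, 2, 3)); after release of (1, 2, 1, 1) the pool is (3, 5, 3, 4)
  run proc-A (needs (3, 4, 1, 3), free (3, 5, 3, 4)); after release of (0, 2, 0, 0) the pool is (3, 7, 3, 4)
  run proc-E (needs (3, 7, 2, 3), free (3, 7, 3, 4)); after release of (0, 2, 1, 1) the pool is (3, 9, 4, 5)
  run proc-F (needs (3, 1, 3, 1), free (3, 9, 4, 5)); after release of (1, 0, 0, 1) the pool is (4, 9, 4, 6)
  run proc-C (needs (4, 8, 4, 0), free (4, 9, 4, 6)); after release of (0, 1, 2, 0) the pool is (4, 10, 6, 6)


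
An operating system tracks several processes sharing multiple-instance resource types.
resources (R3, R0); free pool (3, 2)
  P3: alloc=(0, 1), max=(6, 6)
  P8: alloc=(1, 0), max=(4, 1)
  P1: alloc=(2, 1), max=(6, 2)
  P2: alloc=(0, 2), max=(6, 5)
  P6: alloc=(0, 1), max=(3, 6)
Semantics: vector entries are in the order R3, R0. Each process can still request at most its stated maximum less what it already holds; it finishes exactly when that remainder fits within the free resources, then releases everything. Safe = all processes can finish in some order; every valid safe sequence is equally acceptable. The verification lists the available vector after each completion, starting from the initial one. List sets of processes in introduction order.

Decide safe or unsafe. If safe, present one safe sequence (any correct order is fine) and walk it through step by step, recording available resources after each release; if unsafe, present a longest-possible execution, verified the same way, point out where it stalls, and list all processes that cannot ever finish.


SAFE — a valid safe sequence is P8, P1, P2, P6, P3.
Key observation: P8 is the earliest step where a requested resource binds exactly: need (3, 1), pool (3, 2) at its turn.
Check, step by step:
  pool = (3, 2)
  P8: need (3, 1) fits (3, 2); releases (1, 0), pool now (4, 2)
  P1: need (4, 1) fits (4, 2); releases (2, 1), pool now (6, 3)
  P2: need (6, 3) fits (6, 3); releases (0, 2), pool now (6, 5)
  P6: need (3, 5) fits (6, 5); releases (0, 1), pool now (6, 6)
  P3: need (6, 5) fits (6, 6); releases (0, 1), pool now (6, 7)


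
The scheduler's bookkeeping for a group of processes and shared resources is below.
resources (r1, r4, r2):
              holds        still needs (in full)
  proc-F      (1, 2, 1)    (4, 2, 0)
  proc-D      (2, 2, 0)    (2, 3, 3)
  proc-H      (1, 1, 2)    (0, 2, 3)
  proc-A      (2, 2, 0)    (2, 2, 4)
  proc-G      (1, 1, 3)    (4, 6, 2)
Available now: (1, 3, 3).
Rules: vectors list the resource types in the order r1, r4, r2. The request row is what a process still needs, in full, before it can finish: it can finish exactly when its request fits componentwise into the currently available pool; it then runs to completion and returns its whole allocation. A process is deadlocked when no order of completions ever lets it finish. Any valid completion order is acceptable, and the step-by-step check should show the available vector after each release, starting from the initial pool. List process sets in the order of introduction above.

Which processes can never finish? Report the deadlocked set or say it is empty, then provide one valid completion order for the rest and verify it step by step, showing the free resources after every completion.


No process is deadlocked.
Key observation: proc-H can run right away; the returned allocation unlocks the remaining processes in turn.
A valid finishing order for the others: proc-H, proc-A, proc-D, proc-F, proc-G. Verifying each step:
  pool = (1, 3, 3)
  run proc-H (needs (0, 2, 3), free (1, 3, 3)); after release of (1, 1, 2) the pool is (2, 4, 5)
  run proc-A (needs (2, 2, 4), free (2, 4, 5)); after release of (2, 2, 0) the pool is (4, 6, 5)
  run proc-D (needs (2, 3, 3), free (4, 6, 5)); after release of (2, 2, 0) the pool is (6, 8, 5)
  run proc-F (needs (4, 2, 0), free (6, 8, 5)); after release of (1, 2, 1) the pool is (7, 10, 6)
  run proc-G (needs (4, 6, 2), free (7, 10, 6)); after release of (1, 1, 3) the pool is (8, 11, 9)


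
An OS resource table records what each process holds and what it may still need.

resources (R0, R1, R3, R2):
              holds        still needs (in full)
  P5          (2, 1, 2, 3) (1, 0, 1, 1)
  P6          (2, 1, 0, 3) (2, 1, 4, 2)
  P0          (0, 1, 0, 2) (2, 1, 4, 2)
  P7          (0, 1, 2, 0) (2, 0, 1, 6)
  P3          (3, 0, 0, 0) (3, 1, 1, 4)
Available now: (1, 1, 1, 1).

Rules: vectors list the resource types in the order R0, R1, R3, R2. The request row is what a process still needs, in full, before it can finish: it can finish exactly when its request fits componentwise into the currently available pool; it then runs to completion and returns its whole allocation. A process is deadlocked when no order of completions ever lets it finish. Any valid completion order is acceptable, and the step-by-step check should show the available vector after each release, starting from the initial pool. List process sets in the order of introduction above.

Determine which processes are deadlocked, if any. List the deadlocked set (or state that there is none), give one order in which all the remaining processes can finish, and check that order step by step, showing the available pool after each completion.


Deadlocked set: P6, P0 and P7.
Key observation: after P5, P3 the pool peaks at (6, 2, 3, 4), and each blocked process is short somewhere: P6 on R3; P0 on R3; P7 on R2.
The rest can finish in the order P5, P3. Check, step by step:
  pool = (1, 1, 1, 1)
  P5: need (1, 0, 1, 1) fits (1, 1, 1, 1); releases (2, 1, 2, 3), pool now (3, 2, 3, 4)
  P3: need (3, 1, 1, 4) fits (3, 2, 3, 4); releases (3, 0, 0, 0), pool now (6, 2, 3, 4)
None of the blocked processes ever fits:
  P6 still needs (2, 1, 4, 2) but only (6, 2, 3, 4) is free — short on R3
  P0 still needs (2, 1, 4, 2) but only (6, 2, 3, 4) is free — short on R3
  P7 still needs (2, 0, 1, 6) but only (6, 2, 3, 4) is free — short on R2


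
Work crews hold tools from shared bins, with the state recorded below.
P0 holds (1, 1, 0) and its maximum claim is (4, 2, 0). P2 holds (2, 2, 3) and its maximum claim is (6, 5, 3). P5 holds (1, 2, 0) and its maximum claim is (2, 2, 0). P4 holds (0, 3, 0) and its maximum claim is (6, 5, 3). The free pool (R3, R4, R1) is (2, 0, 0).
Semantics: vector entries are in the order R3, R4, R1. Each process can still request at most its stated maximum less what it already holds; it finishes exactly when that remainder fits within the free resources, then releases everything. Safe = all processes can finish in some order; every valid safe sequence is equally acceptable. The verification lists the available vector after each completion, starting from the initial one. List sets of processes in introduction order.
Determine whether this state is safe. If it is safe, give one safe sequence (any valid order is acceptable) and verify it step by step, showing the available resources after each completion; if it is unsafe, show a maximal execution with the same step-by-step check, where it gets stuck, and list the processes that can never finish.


The state is SAFE; one workable sequence: P5, P0, P2, P4.
Key observation: at P0 the run first touches a limit — (3, 1, 0) against (3, 2, 0), exact on a resource it actually requests.
Step-by-step check:
  pool = (2, 0, 0)
  P5 needs (1, 0, 0) <= (2, 0, 0) -> finishes; pool += (1, 2, 0) = (3, 2, 0)
  P0 needs (3, 1, 0) <= (3, 2, 0) -> finishes; pool += (1, 1, 0) = (4, 3, 0)
  P2 needs (4, 3, 0) <= (4, 3, 0) -> finishes; pool += (2, 2, 3) = (6, 5, 3)
  P4 needs (6, 2, 3) <= (6, 5, 3) -> finishes; pool += (0, 3, 0) = (6, 8, 3)


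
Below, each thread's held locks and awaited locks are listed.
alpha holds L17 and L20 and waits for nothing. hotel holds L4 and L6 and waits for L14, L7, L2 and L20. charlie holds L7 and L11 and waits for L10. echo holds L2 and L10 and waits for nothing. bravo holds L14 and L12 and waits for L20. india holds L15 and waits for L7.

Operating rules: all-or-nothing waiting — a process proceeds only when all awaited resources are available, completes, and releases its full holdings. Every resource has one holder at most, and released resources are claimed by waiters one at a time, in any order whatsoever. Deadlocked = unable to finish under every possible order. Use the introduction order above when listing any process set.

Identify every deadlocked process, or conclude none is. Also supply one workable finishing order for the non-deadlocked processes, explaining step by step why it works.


No process is deadlocked.
Key observation: all waits point, directly or indirectly, at processes that can finish, so nothing is permanently blocked.
One completion order for the rest: echo, alpha, charlie, bravo, hotel, india.
Check, step by step:
  run echo (it waits on nothing); releases L2 and L10
  run alpha (it waits on nothing); releases L17 and L20
  charlie waits on L10 — all released -> runs and releases L7 and L11
  bravo waits on L20 — all released -> runs and releases L14 and L12
  hotel waits on L14, L7, L2 and L20 — all released -> runs and releases L4 and L6
  india waits on L7 — all released -> runs and releases L15


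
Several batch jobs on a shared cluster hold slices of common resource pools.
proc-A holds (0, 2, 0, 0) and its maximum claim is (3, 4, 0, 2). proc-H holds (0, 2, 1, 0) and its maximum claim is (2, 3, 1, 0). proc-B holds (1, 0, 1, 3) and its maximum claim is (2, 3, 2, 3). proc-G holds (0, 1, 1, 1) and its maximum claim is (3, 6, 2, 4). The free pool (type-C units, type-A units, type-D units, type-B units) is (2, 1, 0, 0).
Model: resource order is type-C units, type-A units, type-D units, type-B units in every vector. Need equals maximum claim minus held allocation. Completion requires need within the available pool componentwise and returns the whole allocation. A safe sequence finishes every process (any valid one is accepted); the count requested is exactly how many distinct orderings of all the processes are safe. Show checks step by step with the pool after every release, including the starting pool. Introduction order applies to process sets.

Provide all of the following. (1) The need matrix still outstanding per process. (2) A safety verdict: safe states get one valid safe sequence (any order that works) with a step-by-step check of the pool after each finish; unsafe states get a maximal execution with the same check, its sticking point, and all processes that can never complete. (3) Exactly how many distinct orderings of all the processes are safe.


(1) Remaining need (order type-C units, type-A units, type-D units, type-B units):
  proc-A: (3, 2, 0, 2)
  proc-H: (2, 1, 0, 0)
  proc-B: (1, 3, 1, 0)
  proc-G: (3, 5, 1, 3)
(2) SAFE — a valid safe sequence is proc-H, proc-B, proc-A, proc-G.
Key observation: reading the order forward, proc-H is the first process whose need (2, 1, 0, 0) meets the free pool (2, 1, 0, 0) exactly on a resource it requests.
Verifying each step:
  pool = (2, 1, 0, 0)
  run proc-H (needs (2, 1, 0, 0), free (2, 1, 0, 0)); after release of (0, 2, 1, 0) the pool is (2, 3, 1, 0)
  run proc-B (needs (1, 3, 1, 0), free (2, 3, 1, 0)); after release of (1, 0, 1, 3) the pool is (3, 3, 2, 3)
  run proc-A (needs (3, 2, 0, 2), free (3, 3, 2, 3)); after release of (0, 2, 0, 0) the pool is (3, 5, 2, 3)
  run proc-G (needs (3, 5, 1, 3), free (3, 5, 2, 3)); after release of (0, 1, 1, 1) the pool is (3, 6, 3, 4)
(3) Precisely 1 of the possible complete orderings is a safe sequence.


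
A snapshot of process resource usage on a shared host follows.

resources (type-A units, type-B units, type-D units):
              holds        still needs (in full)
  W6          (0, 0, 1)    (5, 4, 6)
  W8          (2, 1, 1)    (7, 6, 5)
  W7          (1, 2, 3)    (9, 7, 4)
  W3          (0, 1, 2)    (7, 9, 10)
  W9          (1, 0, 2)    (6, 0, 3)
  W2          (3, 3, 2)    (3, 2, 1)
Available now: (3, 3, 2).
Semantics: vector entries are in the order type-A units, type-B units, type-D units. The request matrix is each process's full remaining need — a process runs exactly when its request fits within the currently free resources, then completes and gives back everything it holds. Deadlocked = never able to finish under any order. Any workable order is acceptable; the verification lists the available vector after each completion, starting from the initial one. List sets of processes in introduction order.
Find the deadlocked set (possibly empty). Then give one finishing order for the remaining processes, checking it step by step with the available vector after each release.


Nothing here is deadlocked.
Key observation: starting with W2, each completion frees enough for the next — no one is permanently blocked.
A valid finishing order for the others: W2, W9, W8, W7, W3, W6. Step-by-step check:
  pool = (3, 3, 2)
  run W2 (needs (3, 2, 1), free (3, 3, 2)); after release of (3, 3, 2) the pool is (6, 6, 4)
  run W9 (needs (6, 0, 3), free (6, 6, 4)); after release of (1, 0, 2) the pool is (7, 6, 6)
  run W8 (needs (7, 6, 5), free (7, 6, 6)); after release of (2, 1, 1) the pool is (9, 7, 7)
  run W7 (needs (9, 7, 4), free (9, 7, 7)); after release of (1, 2, 3) the pool is (10, 9, 10)
  run W3 (needs (7, 9, 10), free (10, 9, 10)); after release of (0, 1, 2) the pool is (10, 10, 12)
  run W6 (needs (5, 4, 6), free (10, 10, 12)); after release of (0, 0, 1) the pool is (10, 10, 13)


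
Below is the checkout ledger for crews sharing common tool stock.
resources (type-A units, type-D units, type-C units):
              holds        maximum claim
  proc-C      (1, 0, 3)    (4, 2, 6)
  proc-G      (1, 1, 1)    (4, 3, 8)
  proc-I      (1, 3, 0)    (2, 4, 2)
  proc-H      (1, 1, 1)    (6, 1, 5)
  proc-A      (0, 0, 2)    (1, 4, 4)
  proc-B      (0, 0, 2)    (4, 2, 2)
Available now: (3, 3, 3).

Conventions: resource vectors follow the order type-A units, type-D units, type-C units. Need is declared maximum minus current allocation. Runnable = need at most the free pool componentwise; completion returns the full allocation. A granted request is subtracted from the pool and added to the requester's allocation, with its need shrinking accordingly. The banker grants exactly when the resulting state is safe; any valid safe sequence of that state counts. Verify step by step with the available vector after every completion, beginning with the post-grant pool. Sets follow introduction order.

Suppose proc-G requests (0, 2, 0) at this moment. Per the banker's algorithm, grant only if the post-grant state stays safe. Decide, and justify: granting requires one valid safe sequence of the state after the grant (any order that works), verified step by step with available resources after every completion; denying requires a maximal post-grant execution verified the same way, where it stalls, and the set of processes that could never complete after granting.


GRANT. The post-grant state is safe; one safe sequence: proc-I, proc-C, proc-H, proc-A, proc-G, proc-B.
Key observation: post-grant, (3, 1, 3) remains, and an order beginning with proc-I completes everyone.
Verifying the post-grant state step by step:
  pool = (3, 1, 3)
  proc-I needs (1, 1, 2) <= (3, 1, 3) -> finishes; pool += (1, 3, 0) = (4, 4, 3)
  proc-C needs (3, 2, 3) <= (4, 4, 3) -> finishes; pool += (1, 0, 3) = (5, 4, 6)
  proc-H needs (5, 0, 4) <= (5, 4, 6) -> finishes; pool += (1, 1, 1) = (6, 5, 7)
  proc-A needs (1, 4, 2) <= (6, 5, 7) -> finishes; pool += (0, 0, 2) = (6, 5, 9)
  proc-G needs (3, 0, 7) <= (6, 5, 9) -> finishes; pool += (1, 3, 1) = (7, 8, 10)
  proc-B needs (4, 2, 0) <= (7, 8, 10) -> finishes; pool += (0, 0, 2) = (7, 8, 12)


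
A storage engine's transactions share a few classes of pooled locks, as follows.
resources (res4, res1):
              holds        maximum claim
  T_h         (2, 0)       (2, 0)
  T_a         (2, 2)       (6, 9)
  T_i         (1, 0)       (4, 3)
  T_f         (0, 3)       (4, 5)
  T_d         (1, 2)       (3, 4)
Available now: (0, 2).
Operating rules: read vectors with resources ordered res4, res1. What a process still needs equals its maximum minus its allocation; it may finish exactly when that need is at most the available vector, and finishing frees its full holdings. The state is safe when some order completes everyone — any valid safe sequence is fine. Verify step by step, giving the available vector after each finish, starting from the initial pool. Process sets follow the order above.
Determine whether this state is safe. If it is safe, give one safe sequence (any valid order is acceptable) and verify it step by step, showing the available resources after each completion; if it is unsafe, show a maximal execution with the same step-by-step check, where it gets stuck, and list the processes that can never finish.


SAFE, for example via the order T_h, T_d, T_i, T_f, T_a.
Key observation: T_d marks the first exact bind of the order: its need (2, 2) fits the free (2, 2) with zero slack on a requested resource.
Walking it through:
  pool = (0, 2)
  T_h needs (0, 0) <= (0, 2) -> finishes; pool += (2, 0) = (2, 2)
  T_d needs (2, 2) <= (2, 2) -> finishes; pool += (1, 2) = (3, 4)
  T_i needs (3, 3) <= (3, 4) -> finishes; pool += (1, 0) = (4, 4)
  T_f needs (4, 2) <= (4, 4) -> finishes; pool += (0, 3) = (4, 7)
  T_a needs (4, 7) <= (4, 7) -> finishes; pool += (2, 2) = (6, 9)


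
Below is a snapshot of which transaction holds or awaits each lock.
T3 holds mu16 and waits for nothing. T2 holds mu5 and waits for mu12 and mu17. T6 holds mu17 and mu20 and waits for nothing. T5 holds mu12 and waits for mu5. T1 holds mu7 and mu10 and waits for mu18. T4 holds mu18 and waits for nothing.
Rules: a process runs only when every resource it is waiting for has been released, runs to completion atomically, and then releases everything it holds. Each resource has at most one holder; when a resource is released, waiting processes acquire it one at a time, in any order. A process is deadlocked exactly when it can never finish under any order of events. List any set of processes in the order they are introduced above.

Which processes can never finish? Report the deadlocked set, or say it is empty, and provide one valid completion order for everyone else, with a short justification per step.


Deadlocked set: T2 and T5.
Key observation: the knot is the closed ring of waits T2 -> T5 -> T2; no other process is dragged down with it.
One completion order for the rest: T4, T1, T3, T6.
Step-by-step check:
  T4: no waits; runs immediately, freeing mu18
  T1 waits on mu18 — all released -> runs and releases mu7 and mu10
  T3: no waits; runs immediately, freeing mu16
  T6: no waits; runs immediately, freeing mu17 and mu20


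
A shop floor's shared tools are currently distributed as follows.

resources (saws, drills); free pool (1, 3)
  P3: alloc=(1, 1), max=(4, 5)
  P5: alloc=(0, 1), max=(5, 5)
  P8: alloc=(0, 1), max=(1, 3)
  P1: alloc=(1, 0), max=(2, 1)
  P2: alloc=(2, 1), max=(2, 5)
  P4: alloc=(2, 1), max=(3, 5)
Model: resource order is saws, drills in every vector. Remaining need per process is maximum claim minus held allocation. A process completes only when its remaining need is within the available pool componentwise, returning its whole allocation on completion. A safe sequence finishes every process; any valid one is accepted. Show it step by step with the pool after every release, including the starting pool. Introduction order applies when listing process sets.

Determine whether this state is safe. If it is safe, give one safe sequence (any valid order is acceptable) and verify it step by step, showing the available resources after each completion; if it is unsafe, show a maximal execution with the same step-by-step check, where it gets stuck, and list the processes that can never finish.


SAFE. One safe sequence: P8, P1, P4, P3, P2, P5.
Key observation: at P8 the run first touches a limit — (1, 2) against (1, 3), exact on a resource it actually requests.
Step-by-step check:
  pool = (1, 3)
  P8: need (1, 2) fits (1, 3); releases (0, 1), pool now (1, 4)
  P1: need (1, 1) fits (1, 4); releases (1, 0), pool now (2, 4)
  P4: need (1, 4) fits (2, 4); releases (2, 1), pool now (4, 5)
  P3: need (3, 4) fits (4, 5); releases (1, 1), pool now (5, 6)
  P2: need (0, 4) fits (5, 6); releases (2, 1), pool now (7, 7)
  P5: need (5, 4) fits (7, 7); releases (0, 1), pool now (7, 8)


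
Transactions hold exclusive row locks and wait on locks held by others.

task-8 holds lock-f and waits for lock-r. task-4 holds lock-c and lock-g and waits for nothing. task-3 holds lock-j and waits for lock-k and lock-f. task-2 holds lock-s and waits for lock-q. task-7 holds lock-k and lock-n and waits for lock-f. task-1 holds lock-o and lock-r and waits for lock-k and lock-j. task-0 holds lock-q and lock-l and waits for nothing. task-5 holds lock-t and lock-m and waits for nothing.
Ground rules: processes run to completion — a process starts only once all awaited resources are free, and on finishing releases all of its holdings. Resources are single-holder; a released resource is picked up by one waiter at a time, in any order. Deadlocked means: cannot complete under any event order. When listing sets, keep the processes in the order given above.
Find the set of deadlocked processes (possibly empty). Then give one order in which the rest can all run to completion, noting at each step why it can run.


Deadlocked set: task-8, task-3, task-7 and task-1.
Key observation: the knot is the closed ring of waits task-8 -> task-1 -> task-3 -> task-8; task-7 is caught in further circular waits.
A valid finishing order for the others: task-5, task-0, task-4, task-2.
Walking it through:
  task-5 waits on nothing -> runs at once and releases lock-t and lock-m
  task-0 waits on nothing -> runs at once and releases lock-q and lock-l
  task-4 waits on nothing -> runs at once and releases lock-c and lock-g
  task-2 waits on lock-q — all released -> runs and releases lock-s


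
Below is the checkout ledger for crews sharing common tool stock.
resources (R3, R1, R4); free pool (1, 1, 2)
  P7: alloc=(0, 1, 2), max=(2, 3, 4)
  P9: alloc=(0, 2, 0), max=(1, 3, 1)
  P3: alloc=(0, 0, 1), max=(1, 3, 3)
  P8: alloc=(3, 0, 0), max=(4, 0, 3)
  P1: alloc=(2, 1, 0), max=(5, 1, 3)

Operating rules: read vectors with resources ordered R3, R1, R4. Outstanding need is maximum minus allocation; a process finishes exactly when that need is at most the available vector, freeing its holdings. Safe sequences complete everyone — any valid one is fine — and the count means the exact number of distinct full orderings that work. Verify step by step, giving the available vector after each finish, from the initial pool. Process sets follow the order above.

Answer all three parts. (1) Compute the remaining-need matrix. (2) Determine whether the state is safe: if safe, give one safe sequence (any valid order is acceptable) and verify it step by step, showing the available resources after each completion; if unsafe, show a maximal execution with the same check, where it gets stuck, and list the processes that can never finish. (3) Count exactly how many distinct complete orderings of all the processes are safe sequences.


(1) Outstanding need per process (order R3, R1, R4):
  P7: (2, 2, 2)
  P9: (1, 1, 1)
  P3: (1, 3, 2)
  P8: (1, 0, 3)
  P1: (3, 0, 3)
(2) SAFE, for example via the order P9, P3, P8, P1, P7.
Key observation: the first exact fit in this order is P9 — it needs (1, 1, 1) with (1, 1, 2) free, meeting a requested resource to the last unit.
Step-by-step check:
  pool = (1, 1, 2)
  P9 needs (1, 1, 1) <= (1, 1, 2) -> finishes; pool += (0, 2, 0) = (1, 3, 2)
  P3 needs (1, 3, 2) <= (1, 3, 2) -> finishes; pool += (0, 0, 1) = (1, 3, 3)
  P8 needs (1, 0, 3) <= (1, 3, 3) -> finishes; pool += (3, 0, 0) = (4, 3, 3)
  P1 needs (3, 0, 3) <= (4, 3, 3) -> finishes; pool += (2, 1, 0) = (6, 4, 3)
  P7 needs (2, 2, 2) <= (6, 4, 3) -> finishes; pool += (0, 1, 2) = (6, 5, 5)
(3) Precisely 2 of the possible complete orderings are safe sequences.


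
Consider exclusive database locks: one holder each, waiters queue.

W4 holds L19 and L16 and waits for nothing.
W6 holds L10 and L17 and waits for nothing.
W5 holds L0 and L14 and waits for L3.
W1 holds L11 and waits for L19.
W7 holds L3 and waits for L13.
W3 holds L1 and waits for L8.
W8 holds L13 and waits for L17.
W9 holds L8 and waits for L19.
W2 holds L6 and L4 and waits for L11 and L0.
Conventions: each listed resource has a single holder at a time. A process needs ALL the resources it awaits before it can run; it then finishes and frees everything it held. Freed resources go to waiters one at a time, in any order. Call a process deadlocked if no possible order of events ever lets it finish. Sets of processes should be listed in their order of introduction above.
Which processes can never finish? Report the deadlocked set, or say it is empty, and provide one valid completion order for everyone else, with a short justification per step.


The deadlocked set is empty.
Key observation: the wait graph is acyclic; completion cascades from the unblocked processes through everyone else.
One completion order for the rest: W6, W8, W4, W9, W7, W5, W1, W2, W3.
Verifying each step:
  W6: no waits; runs immediately, freeing L10 and L17
  run W8 (all its waits — L17 — are resolved); releases L13
  W4: no waits; runs immediately, freeing L19 and L16
  run W9 (all its waits — L19 — are resolved); releases L8
  run W7 (all its waits — L13 — are resolved); releases L3
  run W5 (all its waits — L3 — are resolved); releases L0 and L14
  run W1 (all its waits — L19 — are resolved); releases L11
  run W2 (all its waits — L11 and L0 — are resolved); releases L6 and L4
  run W3 (all its waits — L8 — are resolved); releases L1
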